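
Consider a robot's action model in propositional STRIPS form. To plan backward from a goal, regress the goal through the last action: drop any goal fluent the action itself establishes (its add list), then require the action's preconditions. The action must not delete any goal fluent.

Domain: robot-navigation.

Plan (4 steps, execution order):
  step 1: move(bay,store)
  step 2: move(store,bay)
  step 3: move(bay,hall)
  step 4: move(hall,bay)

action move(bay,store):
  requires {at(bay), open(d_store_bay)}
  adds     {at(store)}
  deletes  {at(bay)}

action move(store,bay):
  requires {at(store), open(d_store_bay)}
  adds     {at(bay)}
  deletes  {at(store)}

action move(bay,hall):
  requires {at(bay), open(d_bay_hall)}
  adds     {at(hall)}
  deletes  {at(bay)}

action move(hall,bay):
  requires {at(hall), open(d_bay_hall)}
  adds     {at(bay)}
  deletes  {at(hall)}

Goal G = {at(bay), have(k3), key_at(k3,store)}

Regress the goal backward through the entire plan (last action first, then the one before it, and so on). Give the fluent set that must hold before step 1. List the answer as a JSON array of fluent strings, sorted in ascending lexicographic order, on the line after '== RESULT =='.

Regress step by step:
  through step 4 (move(hall,bay)): drop {at(bay)}, keep {have(k3), key_at(k3,store)}, require {at(hall), open(d_bay_hall)}
    → {at(hall), have(k3), key_at(k3,store), open(d_bay_hall)}
  through step 3 (move(bay,hall)): drop {at(hall)}, keep {have(k3), key_at(k3,store), open(d_bay_hall)}, require {at(bay), open(d_bay_hall)}
    → {at(bay), have(k3), key_at(k3,store), open(d_bay_hall)}
  through step 2 (move(store,bay)): drop {at(bay)}, keep {have(k3), key_at(k3,store), open(d_bay_hall)}, require {at(store), open(d_store_bay)}
    → {at(store), have(k3), key_at(k3,store), open(d_bay_hall), open(d_store_bay)}
  through step 1 (move(bay,store)): drop {at(store)}, keep {have(k3), key_at(k3,store), open(d_bay_hall), open(d_store_bay)}, require {at(bay), open(d_store_bay)}
    → {at(bay), have(k3), key_at(k3,store), open(d_bay_hall), open(d_store_bay)}

== RESULT ==
["at(bay)", "have(k3)", "key_at(k3,store)", "open(d_bay_hall)", "open(d_store_bay)"]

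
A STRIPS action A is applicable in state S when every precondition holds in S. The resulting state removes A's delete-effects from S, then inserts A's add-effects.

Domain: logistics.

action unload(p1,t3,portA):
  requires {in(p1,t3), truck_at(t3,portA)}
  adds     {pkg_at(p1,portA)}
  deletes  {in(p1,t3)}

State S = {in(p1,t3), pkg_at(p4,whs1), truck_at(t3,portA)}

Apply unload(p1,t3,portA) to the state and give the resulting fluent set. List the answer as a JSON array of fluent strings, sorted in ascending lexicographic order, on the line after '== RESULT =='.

Compute (S \ del) ∪ add:
  pre ⊆ S: {in(p1,t3), truck_at(t3,portA)} ⊆ S  — applicable
  S \ del = {pkg_at(p4,whs1), truck_at(t3,portA)}
  ∪ add   = {pkg_at(p1,portA), pkg_at(p4,whs1), truck_at(t3,portA)}

== RESULT ==
["pkg_at(p1,portA)", "pkg_at(p4,whs1)", "truck_at(t3,portA)"]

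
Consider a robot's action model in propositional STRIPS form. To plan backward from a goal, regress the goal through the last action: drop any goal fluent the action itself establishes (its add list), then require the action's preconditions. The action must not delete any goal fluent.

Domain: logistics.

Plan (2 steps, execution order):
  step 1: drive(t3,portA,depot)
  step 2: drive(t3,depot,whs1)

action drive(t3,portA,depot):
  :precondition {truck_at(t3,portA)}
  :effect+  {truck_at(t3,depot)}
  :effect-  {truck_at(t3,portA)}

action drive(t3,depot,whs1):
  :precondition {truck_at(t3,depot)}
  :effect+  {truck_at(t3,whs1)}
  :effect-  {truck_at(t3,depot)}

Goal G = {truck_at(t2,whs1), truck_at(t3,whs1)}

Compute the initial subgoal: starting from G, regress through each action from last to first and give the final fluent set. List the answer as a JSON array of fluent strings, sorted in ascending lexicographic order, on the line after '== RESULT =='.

Work backward from the goal:
  through step 2 (drive(t3,depot,whs1)): drop {truck_at(t3,whs1)}, keep {truck_at(t2,whs1)}, require {truck_at(t3,depot)}
    → {truck_at(t2,whs1), truck_at(t3,depot)}
  through step 1 (drive(t3,portA,depot)): drop {truck_at(t3,depot)}, keep {truck_at(t2,whs1)}, require {truck_at(t3,portA)}
    → {truck_at(t2,whs1), truck_at(t3,portA)}

== RESULT ==
["truck_at(t2,whs1)", "truck_at(t3,portA)"]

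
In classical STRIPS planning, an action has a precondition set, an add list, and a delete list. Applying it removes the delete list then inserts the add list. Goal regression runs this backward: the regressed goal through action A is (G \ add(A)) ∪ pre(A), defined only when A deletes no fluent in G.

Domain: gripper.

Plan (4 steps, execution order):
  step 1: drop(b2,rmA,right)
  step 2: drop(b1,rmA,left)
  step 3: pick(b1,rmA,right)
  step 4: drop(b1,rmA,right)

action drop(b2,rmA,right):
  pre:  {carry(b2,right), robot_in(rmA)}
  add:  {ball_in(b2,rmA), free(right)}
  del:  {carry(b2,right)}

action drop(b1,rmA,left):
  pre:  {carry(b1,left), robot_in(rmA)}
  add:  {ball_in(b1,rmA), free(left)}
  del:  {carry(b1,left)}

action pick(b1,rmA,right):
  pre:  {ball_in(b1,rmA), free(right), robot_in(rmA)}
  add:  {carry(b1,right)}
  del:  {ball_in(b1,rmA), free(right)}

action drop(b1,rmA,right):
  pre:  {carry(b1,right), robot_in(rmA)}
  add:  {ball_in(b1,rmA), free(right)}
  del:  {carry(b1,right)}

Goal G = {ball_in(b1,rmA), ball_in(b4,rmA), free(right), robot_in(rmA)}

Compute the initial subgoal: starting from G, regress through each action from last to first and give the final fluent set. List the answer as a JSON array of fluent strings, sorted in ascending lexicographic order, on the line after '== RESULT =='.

Work backward from the goal:
  through step 4 (drop(b1,rmA,right)): drop {ball_in(b1,rmA), free(right)}, keep {ball_in(b4,rmA), robot_in(rmA)}, require {carry(b1,right), robot_in(rmA)}
    → {ball_in(b4,rmA), carry(b1,right), robot_in(rmA)}
  through step 3 (pick(b1,rmA,right)): drop {carry(b1,right)}, keep {ball_in(b4,rmA), robot_in(rmA)}, require {ball_in(b1,rmA), free(right), robot_in(rmA)}
    → {ball_in(b1,rmA), ball_in(b4,rmA), free(right), robot_in(rmA)}
  through step 2 (drop(b1,rmA,left)): drop {ball_in(b1,rmA)}, keep {ball_in(b4,rmA), free(right), robot_in(rmA)}, require {carry(b1,left), robot_in(rmA)}
    → {ball_in(b4,rmA), carry(b1,left), free(right), robot_in(rmA)}
  through step 1 (drop(b2,rmA,right)): drop {free(right)}, keep {ball_in(b4,rmA), carry(b1,left), robot_in(rmA)}, require {carry(b2,right), robot_in(rmA)}
    → {ball_in(b4,rmA), carry(b1,left), carry(b2,right), robot_in(rmA)}

== RESULT ==
["ball_in(b4,rmA)", "carry(b1,left)", "carry(b2,right)", "robot_in(rmA)"]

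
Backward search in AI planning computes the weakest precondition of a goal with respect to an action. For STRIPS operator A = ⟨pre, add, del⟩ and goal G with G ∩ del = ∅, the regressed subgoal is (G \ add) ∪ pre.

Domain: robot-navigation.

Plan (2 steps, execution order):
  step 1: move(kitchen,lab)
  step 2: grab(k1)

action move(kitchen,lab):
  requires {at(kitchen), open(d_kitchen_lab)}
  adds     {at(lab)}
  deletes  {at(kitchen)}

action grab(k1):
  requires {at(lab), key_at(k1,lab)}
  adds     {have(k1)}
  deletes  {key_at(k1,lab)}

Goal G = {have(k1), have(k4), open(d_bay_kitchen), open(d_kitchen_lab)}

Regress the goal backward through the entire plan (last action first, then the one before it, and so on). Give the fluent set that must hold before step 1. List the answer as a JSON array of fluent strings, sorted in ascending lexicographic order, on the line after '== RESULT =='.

Work backward from the goal:
  through step 2 (grab(k1)): drop {have(k1)}, keep {have(k4), open(d_bay_kitchen), open(d_kitchen_lab)}, require {at(lab), key_at(k1,lab)}
    → {at(lab), have(k4), key_at(k1,lab), open(d_bay_kitchen), open(d_kitchen_lab)}
  through step 1 (move(kitchen,lab)): drop {at(lab)}, keep {have(k4), key_at(k1,lab), open(d_bay_kitchen), open(d_kitchen_lab)}, require {at(kitchen), open(d_kitchen_lab)}
    → {at(kitchen), have(k4), key_at(k1,lab), open(d_bay_kitchen), open(d_kitchen_lab)}

== RESULT ==
["at(kitchen)", "have(k4)", "key_at(k1,lab)", "open(d_bay_kitchen)", "open(d_kitchen_lab)"]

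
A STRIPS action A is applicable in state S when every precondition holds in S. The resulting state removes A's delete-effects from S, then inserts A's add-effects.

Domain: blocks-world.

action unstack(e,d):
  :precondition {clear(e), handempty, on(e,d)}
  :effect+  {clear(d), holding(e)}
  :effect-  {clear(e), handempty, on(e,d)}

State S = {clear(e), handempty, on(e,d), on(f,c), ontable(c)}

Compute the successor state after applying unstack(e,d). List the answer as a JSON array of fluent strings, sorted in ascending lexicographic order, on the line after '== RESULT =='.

Compute (S \ del) ∪ add:
  pre ⊆ S: {clear(e), handempty, on(e,d)} ⊆ S  — applicable
  S \ del = {on(f,c), ontable(c)}
  ∪ add   = {clear(d), holding(e), on(f,c), ontable(c)}

== RESULT ==
["clear(d)", "holding(e)", "on(f,c)", "ontable(c)"]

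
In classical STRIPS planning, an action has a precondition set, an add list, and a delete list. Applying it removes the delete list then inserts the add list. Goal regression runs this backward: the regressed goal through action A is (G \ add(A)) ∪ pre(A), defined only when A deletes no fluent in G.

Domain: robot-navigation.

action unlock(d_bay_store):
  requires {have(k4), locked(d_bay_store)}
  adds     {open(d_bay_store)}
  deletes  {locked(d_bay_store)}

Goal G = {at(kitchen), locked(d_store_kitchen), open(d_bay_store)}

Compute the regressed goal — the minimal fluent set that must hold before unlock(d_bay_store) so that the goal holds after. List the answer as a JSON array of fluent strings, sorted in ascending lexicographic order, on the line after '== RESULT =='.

Regress:
  G ∩ del = {}  (empty — regression defined)
  G \ add = {at(kitchen), locked(d_store_kitchen), open(d_bay_store)} \ {open(d_bay_store)} = {at(kitchen), locked(d_store_kitchen)}
  ∪ pre   = {at(kitchen), locked(d_store_kitchen)} ∪ {have(k4), locked(d_bay_store)}
          = {at(kitchen), have(k4), locked(d_bay_store), locked(d_store_kitchen)}

== RESULT ==
["at(kitchen)", "have(k4)", "locked(d_bay_store)", "locked(d_store_kitchen)"]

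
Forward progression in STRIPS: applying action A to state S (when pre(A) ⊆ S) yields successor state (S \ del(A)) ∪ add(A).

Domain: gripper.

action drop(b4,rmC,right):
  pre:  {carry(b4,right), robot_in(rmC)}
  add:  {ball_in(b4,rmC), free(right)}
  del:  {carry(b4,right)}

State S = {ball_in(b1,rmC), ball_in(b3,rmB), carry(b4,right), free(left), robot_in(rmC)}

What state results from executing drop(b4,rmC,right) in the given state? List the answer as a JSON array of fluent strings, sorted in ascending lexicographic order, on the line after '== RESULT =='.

Progress:
  pre ⊆ S: {carry(b4,right), robot_in(rmC)} ⊆ S  — applicable
  S \ del = {ball_in(b1,rmC), ball_in(b3,rmB), free(left), robot_in(rmC)}
  ∪ add   = {ball_in(b1,rmC), ball_in(b3,rmB), ball_in(b4,rmC), free(left), free(right), robot_in(rmC)}

== RESULT ==
["ball_in(b1,rmC)", "ball_in(b3,rmB)", "ball_in(b4,rmC)", "free(left)", "free(right)", "robot_in(rmC)"]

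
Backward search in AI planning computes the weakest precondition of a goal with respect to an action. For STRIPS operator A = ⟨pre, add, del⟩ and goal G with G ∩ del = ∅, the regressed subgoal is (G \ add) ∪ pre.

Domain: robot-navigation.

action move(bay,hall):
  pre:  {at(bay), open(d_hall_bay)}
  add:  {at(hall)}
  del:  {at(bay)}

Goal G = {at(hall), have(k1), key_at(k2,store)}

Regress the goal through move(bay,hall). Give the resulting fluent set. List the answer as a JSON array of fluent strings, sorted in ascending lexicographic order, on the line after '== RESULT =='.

Compute (G \ add) ∪ pre:
  G ∩ del = {}  (empty — regression defined)
  G \ add = {at(hall), have(k1), key_at(k2,store)} \ {at(hall)} = {have(k1), key_at(k2,store)}
  ∪ pre   = {have(k1), key_at(k2,store)} ∪ {at(bay), open(d_hall_bay)}
          = {at(bay), have(k1), key_at(k2,store), open(d_hall_bay)}

== RESULT ==
["at(bay)", "have(k1)", "key_at(k2,store)", "open(d_hall_bay)"]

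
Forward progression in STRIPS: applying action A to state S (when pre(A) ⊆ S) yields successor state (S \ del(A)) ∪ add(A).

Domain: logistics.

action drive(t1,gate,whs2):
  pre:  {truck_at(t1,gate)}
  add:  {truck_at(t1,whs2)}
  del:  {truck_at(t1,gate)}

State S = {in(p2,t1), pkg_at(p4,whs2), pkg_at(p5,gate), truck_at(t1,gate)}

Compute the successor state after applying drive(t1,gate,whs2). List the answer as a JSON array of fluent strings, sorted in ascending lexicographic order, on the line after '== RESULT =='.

Progress:
  pre ⊆ S: {truck_at(t1,gate)} ⊆ S  — applicable
  S \ del = {in(p2,t1), pkg_at(p4,whs2), pkg_at(p5,gate)}
  ∪ add   = {in(p2,t1), pkg_at(p4,whs2), pkg_at(p5,gate), truck_at(t1,whs2)}

== RESULT ==
["in(p2,t1)", "pkg_at(p4,whs2)", "pkg_at(p5,gate)", "truck_at(t1,whs2)"]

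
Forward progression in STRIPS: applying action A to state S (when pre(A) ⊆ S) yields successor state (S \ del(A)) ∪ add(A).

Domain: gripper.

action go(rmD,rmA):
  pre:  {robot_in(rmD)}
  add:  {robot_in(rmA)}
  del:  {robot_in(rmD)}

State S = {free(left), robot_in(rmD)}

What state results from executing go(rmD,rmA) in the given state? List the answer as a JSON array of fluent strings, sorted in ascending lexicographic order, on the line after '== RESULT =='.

Progress:
  pre ⊆ S: {robot_in(rmD)} ⊆ S  — applicable
  S \ del = {free(left)}
  ∪ add   = {free(left), robot_in(rmA)}

== RESULT ==
["free(left)", "robot_in(rmA)"]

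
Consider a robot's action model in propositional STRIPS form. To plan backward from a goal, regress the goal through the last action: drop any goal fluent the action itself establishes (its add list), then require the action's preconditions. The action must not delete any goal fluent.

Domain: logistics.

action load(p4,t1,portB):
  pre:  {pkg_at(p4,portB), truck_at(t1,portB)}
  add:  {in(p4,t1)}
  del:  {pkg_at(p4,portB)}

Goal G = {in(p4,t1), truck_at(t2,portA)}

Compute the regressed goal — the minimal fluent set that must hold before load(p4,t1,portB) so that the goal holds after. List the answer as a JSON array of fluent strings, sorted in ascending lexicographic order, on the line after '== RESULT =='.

Compute (G \ add) ∪ pre:
  G ∩ del = {}  (empty — regression defined)
  G \ add = {in(p4,t1), truck_at(t2,portA)} \ {in(p4,t1)} = {truck_at(t2,portA)}
  ∪ pre   = {truck_at(t2,portA)} ∪ {pkg_at(p4,portB), truck_at(t1,portB)}
          = {pkg_at(p4,portB), truck_at(t1,portB), truck_at(t2,portA)}

== RESULT ==
["pkg_at(p4,portB)", "truck_at(t1,portB)", "truck_at(t2,portA)"]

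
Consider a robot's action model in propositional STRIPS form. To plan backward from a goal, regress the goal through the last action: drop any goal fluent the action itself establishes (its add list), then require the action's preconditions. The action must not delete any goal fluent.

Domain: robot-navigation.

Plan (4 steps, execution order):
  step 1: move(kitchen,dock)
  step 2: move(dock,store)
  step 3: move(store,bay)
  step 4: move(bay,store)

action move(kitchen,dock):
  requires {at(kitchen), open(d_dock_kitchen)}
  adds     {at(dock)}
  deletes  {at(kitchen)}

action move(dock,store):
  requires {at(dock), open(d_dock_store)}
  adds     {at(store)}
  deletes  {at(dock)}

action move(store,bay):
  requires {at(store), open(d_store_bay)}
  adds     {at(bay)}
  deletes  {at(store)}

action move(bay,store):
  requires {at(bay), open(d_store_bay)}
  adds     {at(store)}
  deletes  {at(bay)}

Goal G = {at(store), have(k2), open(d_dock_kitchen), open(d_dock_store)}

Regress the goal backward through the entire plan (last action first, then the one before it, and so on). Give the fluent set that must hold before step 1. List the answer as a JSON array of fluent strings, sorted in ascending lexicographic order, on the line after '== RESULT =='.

Work backward from the goal:
  through step 4 (move(bay,store)): drop {at(store)}, keep {have(k2), open(d_dock_kitchen), open(d_dock_store)}, require {at(bay), open(d_store_bay)}
    → {at(bay), have(k2), open(d_dock_kitchen), open(d_dock_store), open(d_store_bay)}
  through step 3 (move(store,bay)): drop {at(bay)}, keep {have(k2), open(d_dock_kitchen), open(d_dock_store), open(d_store_bay)}, require {at(store), open(d_store_bay)}
    → {at(store), have(k2), open(d_dock_kitchen), open(d_dock_store), open(d_store_bay)}
  through step 2 (move(dock,store)): drop {at(store)}, keep {have(k2), open(d_dock_kitchen), open(d_dock_store), open(d_store_bay)}, require {at(dock), open(d_dock_store)}
    → {at(dock), have(k2), open(d_dock_kitchen), open(d_dock_store), open(d_store_bay)}
  through step 1 (move(kitchen,dock)): drop {at(dock)}, keep {have(k2), open(d_dock_kitchen), open(d_dock_store), open(d_store_bay)}, require {at(kitchen), open(d_dock_kitchen)}
    → {at(kitchen), have(k2), open(d_dock_kitchen), open(d_dock_store), open(d_store_bay)}

== RESULT ==
["at(kitchen)", "have(k2)", "open(d_dock_kitchen)", "open(d_dock_store)", "open(d_store_bay)"]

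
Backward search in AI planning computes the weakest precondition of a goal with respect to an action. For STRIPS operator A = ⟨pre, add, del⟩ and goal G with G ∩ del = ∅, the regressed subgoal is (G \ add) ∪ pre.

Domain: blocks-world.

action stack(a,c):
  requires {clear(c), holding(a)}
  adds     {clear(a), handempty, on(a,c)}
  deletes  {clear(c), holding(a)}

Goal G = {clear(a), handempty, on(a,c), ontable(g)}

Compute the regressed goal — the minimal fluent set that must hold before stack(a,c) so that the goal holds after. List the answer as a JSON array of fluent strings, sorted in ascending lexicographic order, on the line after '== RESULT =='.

Regress:
  G ∩ del = {}  (empty — regression defined)
  G \ add = {clear(a), handempty, on(a,c), ontable(g)} \ {clear(a), handempty, on(a,c)} = {ontable(g)}
  ∪ pre   = {ontable(g)} ∪ {clear(c), holding(a)}
          = {clear(c), holding(a), ontable(g)}

== RESULT ==
["clear(c)", "holding(a)", "ontable(g)"]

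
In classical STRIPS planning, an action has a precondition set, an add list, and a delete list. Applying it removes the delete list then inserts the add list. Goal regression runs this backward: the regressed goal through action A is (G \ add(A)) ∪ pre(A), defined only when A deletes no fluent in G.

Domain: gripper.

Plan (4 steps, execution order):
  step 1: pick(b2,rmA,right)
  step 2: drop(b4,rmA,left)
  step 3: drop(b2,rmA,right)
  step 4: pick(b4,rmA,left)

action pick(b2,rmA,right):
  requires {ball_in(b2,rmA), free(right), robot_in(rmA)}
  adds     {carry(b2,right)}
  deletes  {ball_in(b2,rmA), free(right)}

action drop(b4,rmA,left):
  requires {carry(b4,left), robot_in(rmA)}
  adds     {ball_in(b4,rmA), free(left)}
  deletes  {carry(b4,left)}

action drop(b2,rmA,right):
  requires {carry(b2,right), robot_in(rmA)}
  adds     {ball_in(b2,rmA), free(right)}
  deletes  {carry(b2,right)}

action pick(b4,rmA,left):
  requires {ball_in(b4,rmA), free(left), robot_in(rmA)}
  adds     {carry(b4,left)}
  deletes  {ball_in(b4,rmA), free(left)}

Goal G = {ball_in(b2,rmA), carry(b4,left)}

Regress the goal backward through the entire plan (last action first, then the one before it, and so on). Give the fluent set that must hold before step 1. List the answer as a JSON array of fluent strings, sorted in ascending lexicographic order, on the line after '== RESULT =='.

Regress step by step:
  through step 4 (pick(b4,rmA,left)): drop {carry(b4,left)}, keep {ball_in(b2,rmA)}, require {ball_in(b4,rmA), free(left), robot_in(rmA)}
    → {ball_in(b2,rmA), ball_in(b4,rmA), free(left), robot_in(rmA)}
  through step 3 (drop(b2,rmA,right)): drop {ball_in(b2,rmA)}, keep {ball_in(b4,rmA), free(left), robot_in(rmA)}, require {carry(b2,right), robot_in(rmA)}
    → {ball_in(b4,rmA), carry(b2,right), free(left), robot_in(rmA)}
  through step 2 (drop(b4,rmA,left)): drop {ball_in(b4,rmA), free(left)}, keep {carry(b2,right), robot_in(rmA)}, require {carry(b4,left), robot_in(rmA)}
    → {carry(b2,right), carry(b4,left), robot_in(rmA)}
  through step 1 (pick(b2,rmA,right)): drop {carry(b2,right)}, keep {carry(b4,left), robot_in(rmA)}, require {ball_in(b2,rmA), free(right), robot_in(rmA)}
    → {ball_in(b2,rmA), carry(b4,left), free(right), robot_in(rmA)}

== RESULT ==
["ball_in(b2,rmA)", "carry(b4,left)", "free(right)", "robot_in(rmA)"]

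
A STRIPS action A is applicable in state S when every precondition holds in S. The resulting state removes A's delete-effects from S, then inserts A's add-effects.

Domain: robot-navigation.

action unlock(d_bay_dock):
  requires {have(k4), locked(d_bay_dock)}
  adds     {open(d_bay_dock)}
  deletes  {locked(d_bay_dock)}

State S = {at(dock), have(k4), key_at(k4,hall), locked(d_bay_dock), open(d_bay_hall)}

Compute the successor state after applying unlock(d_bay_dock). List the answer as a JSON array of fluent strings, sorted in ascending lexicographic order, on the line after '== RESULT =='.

Compute (S \ del) ∪ add:
  pre ⊆ S: {have(k4), locked(d_bay_dock)} ⊆ S  — applicable
  S \ del = {at(dock), have(k4), key_at(k4,hall), open(d_bay_hall)}
  ∪ add   = {at(dock), have(k4), key_at(k4,hall), open(d_bay_dock), open(d_bay_hall)}

== RESULT ==
["at(dock)", "have(k4)", "key_at(k4,hall)", "open(d_bay_dock)", "open(d_bay_hall)"]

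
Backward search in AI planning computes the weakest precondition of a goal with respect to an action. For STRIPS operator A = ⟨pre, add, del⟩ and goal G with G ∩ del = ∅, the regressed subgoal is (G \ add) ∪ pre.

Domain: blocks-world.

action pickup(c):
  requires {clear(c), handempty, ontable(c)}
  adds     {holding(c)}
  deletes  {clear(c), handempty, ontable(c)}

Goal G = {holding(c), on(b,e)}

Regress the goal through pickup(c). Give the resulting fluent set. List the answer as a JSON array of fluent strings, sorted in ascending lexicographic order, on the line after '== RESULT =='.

Regress:
  G ∩ del = {}  (empty — regression defined)
  G \ add = {holding(c), on(b,e)} \ {holding(c)} = {on(b,e)}
  ∪ pre   = {on(b,e)} ∪ {clear(c), handempty, ontable(c)}
          = {clear(c), handempty, on(b,e), ontable(c)}

== RESULT ==
["clear(c)", "handempty", "on(b,e)", "ontable(c)"]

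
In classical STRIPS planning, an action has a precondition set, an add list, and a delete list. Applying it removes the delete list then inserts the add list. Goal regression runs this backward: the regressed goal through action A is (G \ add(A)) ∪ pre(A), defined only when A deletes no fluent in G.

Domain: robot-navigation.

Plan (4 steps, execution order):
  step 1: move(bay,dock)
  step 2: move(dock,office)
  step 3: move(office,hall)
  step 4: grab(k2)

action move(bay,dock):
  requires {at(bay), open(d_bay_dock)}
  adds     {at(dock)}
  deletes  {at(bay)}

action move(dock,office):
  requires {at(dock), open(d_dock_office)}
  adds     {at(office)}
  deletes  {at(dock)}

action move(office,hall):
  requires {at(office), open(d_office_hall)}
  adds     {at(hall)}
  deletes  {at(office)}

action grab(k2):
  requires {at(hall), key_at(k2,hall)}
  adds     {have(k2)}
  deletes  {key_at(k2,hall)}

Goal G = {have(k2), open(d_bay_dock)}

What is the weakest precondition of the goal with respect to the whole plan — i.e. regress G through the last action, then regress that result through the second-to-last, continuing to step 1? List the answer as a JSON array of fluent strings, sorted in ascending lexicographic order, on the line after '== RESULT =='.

Regress step by step:
  through step 4 (grab(k2)): drop {have(k2)}, keep {open(d_bay_dock)}, require {at(hall), key_at(k2,hall)}
    → {at(hall), key_at(k2,hall), open(d_bay_dock)}
  through step 3 (move(office,hall)): drop {at(hall)}, keep {key_at(k2,hall), open(d_bay_dock)}, require {at(office), open(d_office_hall)}
    → {at(office), key_at(k2,hall), open(d_bay_dock), open(d_office_hall)}
  through step 2 (move(dock,office)): drop {at(office)}, keep {key_at(k2,hall), open(d_bay_dock), open(d_office_hall)}, require {at(dock), open(d_dock_office)}
    → {at(dock), key_at(k2,hall), open(d_bay_dock), open(d_dock_office), open(d_office_hall)}
  through step 1 (move(bay,dock)): drop {at(dock)}, keep {key_at(k2,hall), open(d_bay_dock), open(d_dock_office), open(d_office_hall)}, require {at(bay), open(d_bay_dock)}
    → {at(bay), key_at(k2,hall), open(d_bay_dock), open(d_dock_office), open(d_office_hall)}

== RESULT ==
["at(bay)", "key_at(k2,hall)", "open(d_bay_dock)", "open(d_dock_office)", "open(d_office_hall)"]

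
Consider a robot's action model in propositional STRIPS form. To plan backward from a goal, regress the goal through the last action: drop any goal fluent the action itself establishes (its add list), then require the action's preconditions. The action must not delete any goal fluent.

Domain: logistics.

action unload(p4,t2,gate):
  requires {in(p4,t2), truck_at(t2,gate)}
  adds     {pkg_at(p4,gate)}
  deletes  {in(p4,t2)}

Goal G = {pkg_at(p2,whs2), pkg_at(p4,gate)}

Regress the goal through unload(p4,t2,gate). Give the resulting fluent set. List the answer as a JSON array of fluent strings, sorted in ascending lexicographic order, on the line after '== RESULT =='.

Compute (G \ add) ∪ pre:
  G ∩ del = {}  (empty — regression defined)
  G \ add = {pkg_at(p2,whs2), pkg_at(p4,gate)} \ {pkg_at(p4,gate)} = {pkg_at(p2,whs2)}
  ∪ pre   = {pkg_at(p2,whs2)} ∪ {in(p4,t2), truck_at(t2,gate)}
          = {in(p4,t2), pkg_at(p2,whs2), truck_at(t2,gate)}

== RESULT ==
["in(p4,t2)", "pkg_at(p2,whs2)", "truck_at(t2,gate)"]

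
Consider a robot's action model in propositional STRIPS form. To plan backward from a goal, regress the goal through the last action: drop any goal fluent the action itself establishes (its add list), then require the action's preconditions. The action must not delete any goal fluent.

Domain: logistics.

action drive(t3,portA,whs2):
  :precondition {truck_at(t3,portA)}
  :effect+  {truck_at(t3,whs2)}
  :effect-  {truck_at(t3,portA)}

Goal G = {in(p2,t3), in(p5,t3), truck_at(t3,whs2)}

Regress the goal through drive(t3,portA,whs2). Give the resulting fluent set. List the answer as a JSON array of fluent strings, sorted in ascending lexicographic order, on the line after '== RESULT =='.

Regress:
  G ∩ del = {}  (empty — regression defined)
  G \ add = {in(p2,t3), in(p5,t3), truck_at(t3,whs2)} \ {truck_at(t3,whs2)} = {in(p2,t3), in(p5,t3)}
  ∪ pre   = {in(p2,t3), in(p5,t3)} ∪ {truck_at(t3,portA)}
          = {in(p2,t3), in(p5,t3), truck_at(t3,portA)}

== RESULT ==
["in(p2,t3)", "in(p5,t3)", "truck_at(t3,portA)"]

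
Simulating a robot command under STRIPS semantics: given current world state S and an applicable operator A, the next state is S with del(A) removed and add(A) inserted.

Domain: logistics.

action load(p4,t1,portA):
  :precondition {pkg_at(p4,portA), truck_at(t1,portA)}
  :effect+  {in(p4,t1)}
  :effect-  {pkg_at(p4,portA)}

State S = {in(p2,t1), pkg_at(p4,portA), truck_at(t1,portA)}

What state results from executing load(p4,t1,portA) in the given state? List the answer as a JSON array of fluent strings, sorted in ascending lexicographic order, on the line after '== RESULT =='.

Compute (S \ del) ∪ add:
  pre ⊆ S: {pkg_at(p4,portA), truck_at(t1,portA)} ⊆ S  — applicable
  S \ del = {in(p2,t1), truck_at(t1,portA)}
  ∪ add   = {in(p2,t1), in(p4,t1), truck_at(t1,portA)}

== RESULT ==
["in(p2,t1)", "in(p4,t1)", "truck_at(t1,portA)"]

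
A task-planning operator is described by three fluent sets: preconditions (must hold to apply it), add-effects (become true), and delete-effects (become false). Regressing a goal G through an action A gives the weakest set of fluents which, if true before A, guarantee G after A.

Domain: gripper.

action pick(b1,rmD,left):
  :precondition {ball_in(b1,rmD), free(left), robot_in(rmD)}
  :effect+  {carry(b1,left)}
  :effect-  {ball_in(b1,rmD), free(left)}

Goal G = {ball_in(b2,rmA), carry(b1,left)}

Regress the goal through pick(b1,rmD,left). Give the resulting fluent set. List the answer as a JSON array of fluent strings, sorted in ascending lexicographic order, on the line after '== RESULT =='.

Compute (G \ add) ∪ pre:
  G ∩ del = {}  (empty — regression defined)
  G \ add = {ball_in(b2,rmA), carry(b1,left)} \ {carry(b1,left)} = {ball_in(b2,rmA)}
  ∪ pre   = {ball_in(b2,rmA)} ∪ {ball_in(b1,rmD), free(left), robot_in(rmD)}
          = {ball_in(b1,rmD), ball_in(b2,rmA), free(left), robot_in(rmD)}

== RESULT ==
["ball_in(b1,rmD)", "ball_in(b2,rmA)", "free(left)", "robot_in(rmD)"]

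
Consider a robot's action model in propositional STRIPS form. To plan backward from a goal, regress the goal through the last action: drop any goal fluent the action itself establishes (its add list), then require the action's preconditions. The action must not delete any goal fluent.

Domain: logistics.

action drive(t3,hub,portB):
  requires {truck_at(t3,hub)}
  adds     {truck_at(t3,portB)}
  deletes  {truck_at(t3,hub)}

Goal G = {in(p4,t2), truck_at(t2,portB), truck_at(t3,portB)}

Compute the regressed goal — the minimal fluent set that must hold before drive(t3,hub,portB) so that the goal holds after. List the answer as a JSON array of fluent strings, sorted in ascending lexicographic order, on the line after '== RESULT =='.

Compute (G \ add) ∪ pre:
  G ∩ del = {}  (empty — regression defined)
  G \ add = {in(p4,t2), truck_at(t2,portB), truck_at(t3,portB)} \ {truck_at(t3,portB)} = {in(p4,t2), truck_at(t2,portB)}
  ∪ pre   = {in(p4,t2), truck_at(t2,portB)} ∪ {truck_at(t3,hub)}
          = {in(p4,t2), truck_at(t2,portB), truck_at(t3,hub)}

== RESULT ==
["in(p4,t2)", "truck_at(t2,portB)", "truck_at(t3,hub)"]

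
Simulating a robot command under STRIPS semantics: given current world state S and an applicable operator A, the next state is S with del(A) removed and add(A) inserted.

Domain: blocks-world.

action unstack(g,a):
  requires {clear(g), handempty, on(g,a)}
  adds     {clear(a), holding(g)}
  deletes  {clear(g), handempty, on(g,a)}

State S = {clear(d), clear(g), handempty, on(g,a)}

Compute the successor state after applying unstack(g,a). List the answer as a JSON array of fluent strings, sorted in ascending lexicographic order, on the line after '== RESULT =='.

Compute (S \ del) ∪ add:
  pre ⊆ S: {clear(g), handempty, on(g,a)} ⊆ S  — applicable
  S \ del = {clear(d)}
  ∪ add   = {clear(a), clear(d), holding(g)}

== RESULT ==
["clear(a)", "clear(d)", "holding(g)"]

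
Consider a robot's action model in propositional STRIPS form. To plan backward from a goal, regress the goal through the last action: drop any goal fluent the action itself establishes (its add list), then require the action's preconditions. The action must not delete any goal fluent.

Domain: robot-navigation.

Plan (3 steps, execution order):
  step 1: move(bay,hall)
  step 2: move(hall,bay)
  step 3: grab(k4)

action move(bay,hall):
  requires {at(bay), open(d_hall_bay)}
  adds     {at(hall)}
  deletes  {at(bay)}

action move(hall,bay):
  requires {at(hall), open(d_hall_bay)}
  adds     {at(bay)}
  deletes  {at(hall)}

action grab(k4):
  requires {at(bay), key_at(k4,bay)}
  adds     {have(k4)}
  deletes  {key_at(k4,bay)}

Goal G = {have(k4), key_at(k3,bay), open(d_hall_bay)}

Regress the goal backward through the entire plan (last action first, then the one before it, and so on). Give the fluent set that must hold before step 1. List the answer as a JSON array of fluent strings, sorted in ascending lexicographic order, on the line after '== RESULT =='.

Regress step by step:
  through step 3 (grab(k4)): drop {have(k4)}, keep {key_at(k3,bay), open(d_hall_bay)}, require {at(bay), key_at(k4,bay)}
    → {at(bay), key_at(k3,bay), key_at(k4,bay), open(d_hall_bay)}
  through step 2 (move(hall,bay)): drop {at(bay)}, keep {key_at(k3,bay), key_at(k4,bay), open(d_hall_bay)}, require {at(hall), open(d_hall_bay)}
    → {at(hall), key_at(k3,bay), key_at(k4,bay), open(d_hall_bay)}
  through step 1 (move(bay,hall)): drop {at(hall)}, keep {key_at(k3,bay), key_at(k4,bay), open(d_hall_bay)}, require {at(bay), open(d_hall_bay)}
    → {at(bay), key_at(k3,bay), key_at(k4,bay), open(d_hall_bay)}

== RESULT ==
["at(bay)", "key_at(k3,bay)", "key_at(k4,bay)", "open(d_hall_bay)"]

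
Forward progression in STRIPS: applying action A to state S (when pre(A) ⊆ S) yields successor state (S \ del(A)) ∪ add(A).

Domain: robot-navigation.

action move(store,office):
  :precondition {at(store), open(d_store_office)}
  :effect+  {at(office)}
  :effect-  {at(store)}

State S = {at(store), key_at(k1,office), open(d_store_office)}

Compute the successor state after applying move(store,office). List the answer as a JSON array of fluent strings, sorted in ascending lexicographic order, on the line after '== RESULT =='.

Compute (S \ del) ∪ add:
  pre ⊆ S: {at(store), open(d_store_office)} ⊆ S  — applicable
  S \ del = {key_at(k1,office), open(d_store_office)}
  ∪ add   = {at(office), key_at(k1,office), open(d_store_office)}

== RESULT ==
["at(office)", "key_at(k1,office)", "open(d_store_office)"]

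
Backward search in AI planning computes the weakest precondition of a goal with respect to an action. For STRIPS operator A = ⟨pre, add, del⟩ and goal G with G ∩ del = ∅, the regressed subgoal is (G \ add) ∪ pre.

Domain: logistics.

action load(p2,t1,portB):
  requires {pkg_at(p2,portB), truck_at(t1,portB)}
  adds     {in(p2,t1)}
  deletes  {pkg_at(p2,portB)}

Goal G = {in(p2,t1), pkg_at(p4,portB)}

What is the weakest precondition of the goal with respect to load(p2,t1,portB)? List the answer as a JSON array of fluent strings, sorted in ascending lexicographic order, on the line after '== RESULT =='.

Regress:
  G ∩ del = {}  (empty — regression defined)
  G \ add = {in(p2,t1), pkg_at(p4,portB)} \ {in(p2,t1)} = {pkg_at(p4,portB)}
  ∪ pre   = {pkg_at(p4,portB)} ∪ {pkg_at(p2,portB), truck_at(t1,portB)}
          = {pkg_at(p2,portB), pkg_at(p4,portB), truck_at(t1,portB)}

== RESULT ==
["pkg_at(p2,portB)", "pkg_at(p4,portB)", "truck_at(t1,portB)"]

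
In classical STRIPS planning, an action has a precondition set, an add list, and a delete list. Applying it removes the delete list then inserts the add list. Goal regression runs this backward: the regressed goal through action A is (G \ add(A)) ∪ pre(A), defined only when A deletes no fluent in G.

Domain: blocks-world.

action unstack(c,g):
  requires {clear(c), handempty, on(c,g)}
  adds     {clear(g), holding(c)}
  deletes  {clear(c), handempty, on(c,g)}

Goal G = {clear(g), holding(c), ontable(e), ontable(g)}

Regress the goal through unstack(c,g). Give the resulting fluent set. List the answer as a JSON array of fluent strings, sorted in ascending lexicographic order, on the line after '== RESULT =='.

Compute (G \ add) ∪ pre:
  G ∩ del = {}  (empty — regression defined)
  G \ add = {clear(g), holding(c), ontable(e), ontable(g)} \ {clear(g), holding(c)} = {ontable(e), ontable(g)}
  ∪ pre   = {ontable(e), ontable(g)} ∪ {clear(c), handempty, on(c,g)}
          = {clear(c), handempty, on(c,g), ontable(e), ontable(g)}

== RESULT ==
["clear(c)", "handempty", "on(c,g)", "ontable(e)", "ontable(g)"]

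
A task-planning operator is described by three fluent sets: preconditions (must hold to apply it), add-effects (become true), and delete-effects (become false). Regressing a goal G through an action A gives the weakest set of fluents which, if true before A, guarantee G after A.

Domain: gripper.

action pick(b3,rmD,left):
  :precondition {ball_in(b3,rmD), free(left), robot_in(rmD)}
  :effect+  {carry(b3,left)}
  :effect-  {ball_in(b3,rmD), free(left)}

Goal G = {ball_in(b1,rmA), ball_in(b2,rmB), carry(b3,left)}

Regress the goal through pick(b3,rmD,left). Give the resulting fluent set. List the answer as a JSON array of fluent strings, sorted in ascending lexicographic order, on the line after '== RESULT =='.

Regress:
  G ∩ del = {}  (empty — regression defined)
  G \ add = {ball_in(b1,rmA), ball_in(b2,rmB), carry(b3,left)} \ {carry(b3,left)} = {ball_in(b1,rmA), ball_in(b2,rmB)}
  ∪ pre   = {ball_in(b1,rmA), ball_in(b2,rmB)} ∪ {ball_in(b3,rmD), free(left), robot_in(rmD)}
          = {ball_in(b1,rmA), ball_in(b2,rmB), ball_in(b3,rmD), free(left), robot_in(rmD)}

== RESULT ==
["ball_in(b1,rmA)", "ball_in(b2,rmB)", "ball_in(b3,rmD)", "free(left)", "robot_in(rmD)"]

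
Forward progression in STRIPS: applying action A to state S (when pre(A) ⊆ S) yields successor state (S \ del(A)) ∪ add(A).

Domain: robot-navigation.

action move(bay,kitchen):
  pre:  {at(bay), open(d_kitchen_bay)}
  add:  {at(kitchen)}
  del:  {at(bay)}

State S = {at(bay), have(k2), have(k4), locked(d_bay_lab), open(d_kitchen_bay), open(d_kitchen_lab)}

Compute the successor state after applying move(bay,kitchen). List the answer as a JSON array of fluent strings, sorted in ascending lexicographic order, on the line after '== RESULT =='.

Compute (S \ del) ∪ add:
  pre ⊆ S: {at(bay), open(d_kitchen_bay)} ⊆ S  — applicable
  S \ del = {have(k2), have(k4), locked(d_bay_lab), open(d_kitchen_bay), open(d_kitchen_lab)}
  ∪ add   = {at(kitchen), have(k2), have(k4), locked(d_bay_lab), open(d_kitchen_bay), open(d_kitchen_lab)}

== RESULT ==
["at(kitchen)", "have(k2)", "have(k4)", "locked(d_bay_lab)", "open(d_kitchen_bay)", "open(d_kitchen_lab)"]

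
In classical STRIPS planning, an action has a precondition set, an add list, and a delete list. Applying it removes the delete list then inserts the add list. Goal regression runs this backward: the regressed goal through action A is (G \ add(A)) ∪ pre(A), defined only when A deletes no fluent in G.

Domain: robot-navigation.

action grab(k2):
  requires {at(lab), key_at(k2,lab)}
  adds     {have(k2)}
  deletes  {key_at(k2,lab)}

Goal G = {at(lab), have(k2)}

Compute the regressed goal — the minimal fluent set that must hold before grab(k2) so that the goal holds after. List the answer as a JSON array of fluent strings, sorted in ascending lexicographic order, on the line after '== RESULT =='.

Regress:
  G ∩ del = {}  (empty — regression defined)
  G \ add = {at(lab), have(k2)} \ {have(k2)} = {at(lab)}
  ∪ pre   = {at(lab)} ∪ {at(lab), key_at(k2,lab)}
          = {at(lab), key_at(k2,lab)}

== RESULT ==
["at(lab)", "key_at(k2,lab)"]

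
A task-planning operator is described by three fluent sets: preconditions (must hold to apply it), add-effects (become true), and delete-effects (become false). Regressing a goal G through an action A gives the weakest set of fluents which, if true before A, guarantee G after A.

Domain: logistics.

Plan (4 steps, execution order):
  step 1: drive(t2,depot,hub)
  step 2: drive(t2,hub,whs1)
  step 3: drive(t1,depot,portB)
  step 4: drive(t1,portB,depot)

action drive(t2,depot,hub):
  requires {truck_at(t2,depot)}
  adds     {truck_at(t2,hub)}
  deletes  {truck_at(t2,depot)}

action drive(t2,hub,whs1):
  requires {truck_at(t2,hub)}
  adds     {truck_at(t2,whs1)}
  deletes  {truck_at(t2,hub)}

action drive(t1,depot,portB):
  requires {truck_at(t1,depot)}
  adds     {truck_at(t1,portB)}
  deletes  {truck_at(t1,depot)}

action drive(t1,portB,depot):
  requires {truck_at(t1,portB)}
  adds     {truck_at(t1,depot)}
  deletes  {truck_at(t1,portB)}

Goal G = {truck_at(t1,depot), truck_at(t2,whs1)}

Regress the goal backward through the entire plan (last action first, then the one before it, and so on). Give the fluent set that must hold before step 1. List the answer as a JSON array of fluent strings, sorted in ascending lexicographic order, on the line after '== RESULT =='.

Work backward from the goal:
  through step 4 (drive(t1,portB,depot)): drop {truck_at(t1,depot)}, keep {truck_at(t2,whs1)}, require {truck_at(t1,portB)}
    → {truck_at(t1,portB), truck_at(t2,whs1)}
  through step 3 (drive(t1,depot,portB)): drop {truck_at(t1,portB)}, keep {truck_at(t2,whs1)}, require {truck_at(t1,depot)}
    → {truck_at(t1,depot), truck_at(t2,whs1)}
  through step 2 (drive(t2,hub,whs1)): drop {truck_at(t2,whs1)}, keep {truck_at(t1,depot)}, require {truck_at(t2,hub)}
    → {truck_at(t1,depot), truck_at(t2,hub)}
  through step 1 (drive(t2,depot,hub)): drop {truck_at(t2,hub)}, keep {truck_at(t1,depot)}, require {truck_at(t2,depot)}
    → {truck_at(t1,depot), truck_at(t2,depot)}

== RESULT ==
["truck_at(t1,depot)", "truck_at(t2,depot)"]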